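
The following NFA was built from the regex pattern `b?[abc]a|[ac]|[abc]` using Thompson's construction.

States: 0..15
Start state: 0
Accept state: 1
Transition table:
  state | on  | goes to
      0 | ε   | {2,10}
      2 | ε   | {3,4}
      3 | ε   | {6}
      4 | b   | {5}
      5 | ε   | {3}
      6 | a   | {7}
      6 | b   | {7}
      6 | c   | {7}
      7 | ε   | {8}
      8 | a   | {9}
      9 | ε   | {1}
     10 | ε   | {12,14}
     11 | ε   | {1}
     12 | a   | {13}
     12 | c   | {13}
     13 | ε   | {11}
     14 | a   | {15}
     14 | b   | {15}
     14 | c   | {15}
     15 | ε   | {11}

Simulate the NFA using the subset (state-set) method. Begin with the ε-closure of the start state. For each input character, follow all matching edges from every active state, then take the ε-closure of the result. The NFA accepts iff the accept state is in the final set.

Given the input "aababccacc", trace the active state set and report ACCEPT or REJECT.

Answer: REJECT

Derivation:
S₀ = ε-closure({0}) = {0,2,3,4,6,10,12,14}
'a' @ 1: {1,7,8,11,13,15}  [accepting]
'a' @ 2: {1,9}  [accepting]
'b' @ 3: {}  — state set empty
rest 'abccacc' ignored (set empty)
final: {}; accept 1 not in set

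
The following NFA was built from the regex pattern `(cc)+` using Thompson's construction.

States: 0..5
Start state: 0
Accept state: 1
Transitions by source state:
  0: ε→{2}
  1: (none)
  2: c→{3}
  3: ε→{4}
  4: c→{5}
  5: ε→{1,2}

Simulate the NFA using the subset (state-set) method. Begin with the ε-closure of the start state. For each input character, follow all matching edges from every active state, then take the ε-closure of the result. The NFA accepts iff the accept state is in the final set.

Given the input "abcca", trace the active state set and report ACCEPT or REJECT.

initial (ε-close {0}): {0,2}
'a' @ 1: {}  — no active states
rest 'bcca' ignored (set empty)
after full input: {}  (accept=1 not in)

Answer: REJECT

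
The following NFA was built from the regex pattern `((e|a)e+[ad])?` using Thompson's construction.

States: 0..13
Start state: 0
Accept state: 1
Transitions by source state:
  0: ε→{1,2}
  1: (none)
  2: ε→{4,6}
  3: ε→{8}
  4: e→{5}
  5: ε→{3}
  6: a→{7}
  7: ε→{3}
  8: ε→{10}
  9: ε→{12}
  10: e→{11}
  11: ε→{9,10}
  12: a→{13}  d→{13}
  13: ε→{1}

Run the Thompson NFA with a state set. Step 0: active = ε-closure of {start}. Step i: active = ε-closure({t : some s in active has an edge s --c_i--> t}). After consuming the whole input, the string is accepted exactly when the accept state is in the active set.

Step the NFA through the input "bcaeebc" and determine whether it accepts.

Answer: REJECT

Steps:
start: ε-closure({0}) = {0,1,2,4,6}
'b' @ 1: {}  — state set empty
rest 'caeebc' ignored (set empty)
after full input: {}  (accept=1 not in)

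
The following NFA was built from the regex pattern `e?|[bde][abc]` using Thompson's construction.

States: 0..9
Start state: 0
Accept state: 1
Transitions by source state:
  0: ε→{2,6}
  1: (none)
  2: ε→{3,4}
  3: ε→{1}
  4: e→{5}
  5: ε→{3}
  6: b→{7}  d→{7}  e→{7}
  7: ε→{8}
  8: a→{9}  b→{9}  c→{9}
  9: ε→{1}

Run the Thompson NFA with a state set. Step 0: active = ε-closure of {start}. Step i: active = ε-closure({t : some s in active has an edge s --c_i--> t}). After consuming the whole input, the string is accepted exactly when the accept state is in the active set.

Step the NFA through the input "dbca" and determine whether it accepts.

Answer: REJECT

Trace:
initial (ε-close {0}): {0,1,2,3,4,6}
'd' @ 1: {7,8}
'b' @ 2: {1,9}  ✓accept
'c' @ 3: {}  — dead — no transitions
rest 'a' ignored (set empty)
after full input: {}  (accept=1 not in)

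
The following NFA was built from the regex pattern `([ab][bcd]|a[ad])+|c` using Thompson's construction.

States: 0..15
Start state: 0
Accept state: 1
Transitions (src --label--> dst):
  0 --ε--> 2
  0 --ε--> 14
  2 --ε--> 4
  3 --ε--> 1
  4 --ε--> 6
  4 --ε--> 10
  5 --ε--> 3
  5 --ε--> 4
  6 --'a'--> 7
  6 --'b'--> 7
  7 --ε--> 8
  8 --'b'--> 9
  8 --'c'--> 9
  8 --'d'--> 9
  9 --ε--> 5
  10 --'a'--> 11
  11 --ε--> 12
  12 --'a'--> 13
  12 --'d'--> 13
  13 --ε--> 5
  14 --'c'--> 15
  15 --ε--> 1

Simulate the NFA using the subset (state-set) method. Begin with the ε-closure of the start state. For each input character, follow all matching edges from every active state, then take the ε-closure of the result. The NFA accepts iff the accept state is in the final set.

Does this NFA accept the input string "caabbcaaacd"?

start: ε-closure({0}) = {0,2,4,6,10,14}
'c' @ 1: {1,15}  [accepting]
'a' @ 2: {}  — state set empty
rest 'abbcaaacd' ignored (set empty)
after full input: {}  (accept=1 not in)

Answer: REJECT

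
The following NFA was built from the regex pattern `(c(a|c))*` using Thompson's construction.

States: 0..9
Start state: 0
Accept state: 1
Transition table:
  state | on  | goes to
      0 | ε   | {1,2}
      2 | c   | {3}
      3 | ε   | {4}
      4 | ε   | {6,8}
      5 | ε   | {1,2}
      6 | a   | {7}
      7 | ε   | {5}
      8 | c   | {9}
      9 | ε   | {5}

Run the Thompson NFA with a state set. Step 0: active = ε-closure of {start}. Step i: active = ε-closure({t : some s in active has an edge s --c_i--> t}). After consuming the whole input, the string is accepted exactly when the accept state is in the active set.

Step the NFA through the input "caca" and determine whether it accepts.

start: ε-closure({0}) = {0,1,2}
'c' @ 1: {3,4,6,8}
'a' @ 2: {1,2,5,7}  (accept∈set)
'c' @ 3: {3,4,6,8}
'a' @ 4: {1,2,5,7}  (accept∈set)
end set {1,2,5,7} — state 1 in

Answer: ACCEPT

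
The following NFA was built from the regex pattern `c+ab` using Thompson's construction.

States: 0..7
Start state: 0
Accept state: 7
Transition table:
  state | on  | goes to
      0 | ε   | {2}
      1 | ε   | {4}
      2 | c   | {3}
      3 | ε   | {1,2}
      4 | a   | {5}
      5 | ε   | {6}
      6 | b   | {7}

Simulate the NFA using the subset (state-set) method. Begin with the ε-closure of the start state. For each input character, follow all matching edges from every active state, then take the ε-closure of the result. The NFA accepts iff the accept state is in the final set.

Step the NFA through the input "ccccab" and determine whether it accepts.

Answer: ACCEPT

Steps:
initial (ε-close {0}): {0,2}
'c' @ 1: {1,2,3,4}
'c' @ 2: {1,2,3,4}
'c' @ 3: {1,2,3,4}
'c' @ 4: {1,2,3,4}
'a' @ 5: {5,6}
'b' @ 6: {7}  ✓accept
after full input: {7}  (accept=7 in)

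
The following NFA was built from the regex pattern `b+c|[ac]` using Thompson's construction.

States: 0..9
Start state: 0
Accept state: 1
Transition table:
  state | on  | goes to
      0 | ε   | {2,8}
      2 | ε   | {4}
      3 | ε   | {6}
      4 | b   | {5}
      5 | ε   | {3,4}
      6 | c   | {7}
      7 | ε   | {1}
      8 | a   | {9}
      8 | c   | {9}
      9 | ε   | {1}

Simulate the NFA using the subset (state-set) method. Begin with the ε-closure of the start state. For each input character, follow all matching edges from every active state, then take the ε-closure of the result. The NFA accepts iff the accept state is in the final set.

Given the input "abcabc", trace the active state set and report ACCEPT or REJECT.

Answer: REJECT

Trace:
start: ε-closure({0}) = {0,2,4,8}
'a' @ 1: {1,9}  (accept∈set)
'b' @ 2: {}  — state set empty
rest 'cabc' ignored (set empty)
final: {}; accept 1 not in set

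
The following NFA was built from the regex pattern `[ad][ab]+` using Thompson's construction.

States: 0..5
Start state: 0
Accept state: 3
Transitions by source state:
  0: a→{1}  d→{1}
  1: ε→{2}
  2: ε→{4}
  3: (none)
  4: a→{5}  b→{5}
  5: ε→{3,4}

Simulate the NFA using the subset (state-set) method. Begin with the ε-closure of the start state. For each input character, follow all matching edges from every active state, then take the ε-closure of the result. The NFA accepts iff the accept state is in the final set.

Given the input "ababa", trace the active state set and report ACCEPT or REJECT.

Answer: ACCEPT

Steps:
start: ε-closure({0}) = {0}
'a' @ 1: {1,2,4}
'b' @ 2: {3,4,5}  [accepting]
'a' @ 3: {3,4,5}  [accepting]
'b' @ 4: {3,4,5}  [accepting]
'a' @ 5: {3,4,5}  [accepting]
end set {3,4,5} — state 3 in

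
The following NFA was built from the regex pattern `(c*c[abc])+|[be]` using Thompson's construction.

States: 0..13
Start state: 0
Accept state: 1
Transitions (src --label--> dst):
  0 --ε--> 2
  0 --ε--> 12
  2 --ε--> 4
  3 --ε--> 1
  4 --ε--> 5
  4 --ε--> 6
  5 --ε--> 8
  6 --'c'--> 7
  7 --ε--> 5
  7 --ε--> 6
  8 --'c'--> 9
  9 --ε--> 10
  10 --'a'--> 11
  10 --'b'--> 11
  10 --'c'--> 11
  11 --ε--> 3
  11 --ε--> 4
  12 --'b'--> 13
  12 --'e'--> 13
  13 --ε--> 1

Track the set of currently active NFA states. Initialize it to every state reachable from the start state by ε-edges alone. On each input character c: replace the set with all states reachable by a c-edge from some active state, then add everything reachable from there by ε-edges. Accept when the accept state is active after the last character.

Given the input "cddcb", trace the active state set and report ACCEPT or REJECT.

start: ε-closure({0}) = {0,2,4,5,6,8,12}
'c' @ 1: {5,6,7,8,9,10}
'd' @ 2: {}  — state set empty
rest 'dcb' ignored (set empty)
final: {}; accept 1 not in set

Answer: REJECT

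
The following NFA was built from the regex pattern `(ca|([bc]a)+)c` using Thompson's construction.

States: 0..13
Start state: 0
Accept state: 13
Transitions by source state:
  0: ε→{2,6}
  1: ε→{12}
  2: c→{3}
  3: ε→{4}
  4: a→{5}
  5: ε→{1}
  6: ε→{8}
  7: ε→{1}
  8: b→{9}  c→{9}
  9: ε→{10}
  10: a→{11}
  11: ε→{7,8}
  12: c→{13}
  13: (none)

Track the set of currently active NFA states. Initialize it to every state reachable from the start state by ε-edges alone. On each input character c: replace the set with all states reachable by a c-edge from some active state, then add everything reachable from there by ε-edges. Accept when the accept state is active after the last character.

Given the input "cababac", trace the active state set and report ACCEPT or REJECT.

Answer: ACCEPT

Derivation:
initial (ε-close {0}): {0,2,6,8}
'c' @ 1: {3,4,9,10}
'a' @ 2: {1,5,7,8,11,12}
'b' @ 3: {9,10}
'a' @ 4: {1,7,8,11,12}
'b' @ 5: {9,10}
'a' @ 6: {1,7,8,11,12}
'c' @ 7: {9,10,13}  ✓accept
final: {9,10,13}; accept 13 in set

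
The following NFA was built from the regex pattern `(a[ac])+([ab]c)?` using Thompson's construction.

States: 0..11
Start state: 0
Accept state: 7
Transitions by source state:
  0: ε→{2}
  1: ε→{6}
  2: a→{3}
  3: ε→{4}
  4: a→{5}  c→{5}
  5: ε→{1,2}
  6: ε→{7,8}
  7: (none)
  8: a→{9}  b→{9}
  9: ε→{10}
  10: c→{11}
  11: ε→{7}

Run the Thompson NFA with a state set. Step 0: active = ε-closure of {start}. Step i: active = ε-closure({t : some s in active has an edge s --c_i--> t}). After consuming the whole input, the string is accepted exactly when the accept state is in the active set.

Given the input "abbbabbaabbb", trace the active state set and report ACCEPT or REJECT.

S₀ = ε-closure({0}) = {0,2}
'a' @ 1: {3,4}
'b' @ 2: {}  — state set empty
rest 'bbabbaabbb' ignored (set empty)
final: {}; accept 7 not in set

Answer: REJECT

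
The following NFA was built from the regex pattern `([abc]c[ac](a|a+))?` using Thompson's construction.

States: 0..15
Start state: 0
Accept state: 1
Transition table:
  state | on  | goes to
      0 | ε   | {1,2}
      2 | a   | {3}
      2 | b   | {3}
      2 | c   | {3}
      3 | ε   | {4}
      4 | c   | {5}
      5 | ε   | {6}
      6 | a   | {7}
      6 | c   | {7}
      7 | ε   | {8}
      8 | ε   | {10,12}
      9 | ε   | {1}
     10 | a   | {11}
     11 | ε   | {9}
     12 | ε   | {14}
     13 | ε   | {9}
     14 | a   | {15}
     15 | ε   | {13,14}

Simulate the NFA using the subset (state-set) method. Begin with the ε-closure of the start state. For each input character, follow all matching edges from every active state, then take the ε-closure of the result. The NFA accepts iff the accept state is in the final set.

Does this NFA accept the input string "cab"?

Answer: REJECT

Steps:
start: ε-closure({0}) = {0,1,2}
'c' @ 1: {3,4}
'a' @ 2: {}  — state set empty
rest 'b' ignored (set empty)
after full input: {}  (accept=1 not in)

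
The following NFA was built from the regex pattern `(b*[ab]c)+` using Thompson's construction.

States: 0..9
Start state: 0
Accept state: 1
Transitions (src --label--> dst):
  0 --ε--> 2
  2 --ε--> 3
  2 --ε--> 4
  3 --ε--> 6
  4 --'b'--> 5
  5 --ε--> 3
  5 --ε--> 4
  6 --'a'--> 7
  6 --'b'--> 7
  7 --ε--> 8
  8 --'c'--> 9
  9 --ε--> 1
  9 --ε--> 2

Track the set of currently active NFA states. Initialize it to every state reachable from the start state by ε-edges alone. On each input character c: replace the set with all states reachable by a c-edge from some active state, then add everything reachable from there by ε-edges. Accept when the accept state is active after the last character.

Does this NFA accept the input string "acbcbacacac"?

Answer: ACCEPT

Steps:
start: ε-closure({0}) = {0,2,3,4,6}
'a' @ 1: {7,8}
'c' @ 2: {1,2,3,4,6,9}  ✓accept
'b' @ 3: {3,4,5,6,7,8}
'c' @ 4: {1,2,3,4,6,9}  ✓accept
'b' @ 5: {3,4,5,6,7,8}
'a' @ 6: {7,8}
'c' @ 7: {1,2,3,4,6,9}  ✓accept
'a' @ 8: {7,8}
'c' @ 9: {1,2,3,4,6,9}  ✓accept
'a' @ 10: {7,8}
'c' @ 11: {1,2,3,4,6,9}  ✓accept
final: {1,2,3,4,6,9}; accept 1 in set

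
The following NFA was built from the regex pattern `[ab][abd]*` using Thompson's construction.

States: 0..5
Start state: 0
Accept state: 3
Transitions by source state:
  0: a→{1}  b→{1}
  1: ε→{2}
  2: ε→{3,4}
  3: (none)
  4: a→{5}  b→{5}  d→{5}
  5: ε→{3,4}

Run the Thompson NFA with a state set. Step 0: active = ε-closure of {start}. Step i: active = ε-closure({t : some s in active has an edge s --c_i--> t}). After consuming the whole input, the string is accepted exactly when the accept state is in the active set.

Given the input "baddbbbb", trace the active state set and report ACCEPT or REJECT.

initial (ε-close {0}): {0}
'b' @ 1: {1,2,3,4}  (accept∈set)
'a' @ 2: {3,4,5}  (accept∈set)
'd' @ 3: {3,4,5}  (accept∈set)
'd' @ 4: {3,4,5}  (accept∈set)
'b' @ 5: {3,4,5}  (accept∈set)
'b' @ 6: {3,4,5}  (accept∈set)
'b' @ 7: {3,4,5}  (accept∈set)
'b' @ 8: {3,4,5}  (accept∈set)
final: {3,4,5}; accept 3 in set

Answer: ACCEPT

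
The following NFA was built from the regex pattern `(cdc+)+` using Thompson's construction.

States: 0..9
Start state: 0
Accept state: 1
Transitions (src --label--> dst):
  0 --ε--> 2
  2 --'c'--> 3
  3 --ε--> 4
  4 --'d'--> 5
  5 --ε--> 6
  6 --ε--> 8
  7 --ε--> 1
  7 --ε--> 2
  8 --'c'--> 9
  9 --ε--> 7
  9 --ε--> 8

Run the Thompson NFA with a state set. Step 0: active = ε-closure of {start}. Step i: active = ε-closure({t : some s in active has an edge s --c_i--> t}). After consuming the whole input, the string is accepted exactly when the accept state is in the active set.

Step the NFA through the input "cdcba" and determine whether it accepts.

Answer: REJECT

Derivation:
S₀ = ε-closure({0}) = {0,2}
'c' @ 1: {3,4}
'd' @ 2: {5,6,8}
'c' @ 3: {1,2,7,8,9}  [accepting]
'b' @ 4: {}  — dead — no transitions
rest 'a' ignored (set empty)
end set {} — state 1 not in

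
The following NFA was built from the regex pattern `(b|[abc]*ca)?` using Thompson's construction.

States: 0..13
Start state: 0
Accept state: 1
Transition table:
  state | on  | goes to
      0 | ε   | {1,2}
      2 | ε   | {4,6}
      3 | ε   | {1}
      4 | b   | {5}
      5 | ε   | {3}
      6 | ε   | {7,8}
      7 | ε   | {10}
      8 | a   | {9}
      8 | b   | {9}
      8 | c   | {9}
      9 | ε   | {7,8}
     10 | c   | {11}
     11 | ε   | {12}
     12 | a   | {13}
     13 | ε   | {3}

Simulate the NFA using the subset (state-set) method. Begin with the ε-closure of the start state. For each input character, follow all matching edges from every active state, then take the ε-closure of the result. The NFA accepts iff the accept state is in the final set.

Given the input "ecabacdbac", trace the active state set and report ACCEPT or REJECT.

S₀ = ε-closure({0}) = {0,1,2,4,6,7,8,10}
'e' @ 1: {}  — dead — no transitions
rest 'cabacdbac' ignored (set empty)
final: {}; accept 1 not in set

Answer: REJECT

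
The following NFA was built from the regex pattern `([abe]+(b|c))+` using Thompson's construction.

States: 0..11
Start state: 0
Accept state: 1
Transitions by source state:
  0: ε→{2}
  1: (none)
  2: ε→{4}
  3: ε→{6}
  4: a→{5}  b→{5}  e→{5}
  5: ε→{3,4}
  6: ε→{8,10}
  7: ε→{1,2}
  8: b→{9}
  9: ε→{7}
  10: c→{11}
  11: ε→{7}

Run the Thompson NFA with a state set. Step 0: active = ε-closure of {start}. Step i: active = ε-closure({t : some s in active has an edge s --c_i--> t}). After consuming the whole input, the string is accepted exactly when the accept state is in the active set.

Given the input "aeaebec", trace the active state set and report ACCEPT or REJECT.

Answer: ACCEPT

Steps:
S₀ = ε-closure({0}) = {0,2,4}
'a' @ 1: {3,4,5,6,8,10}
'e' @ 2: {3,4,5,6,8,10}
'a' @ 3: {3,4,5,6,8,10}
'e' @ 4: {3,4,5,6,8,10}
'b' @ 5: {1,2,3,4,5,6,7,8,9,10}  ✓accept
'e' @ 6: {3,4,5,6,8,10}
'c' @ 7: {1,2,4,7,11}  ✓accept
after full input: {1,2,4,7,11}  (accept=1 in)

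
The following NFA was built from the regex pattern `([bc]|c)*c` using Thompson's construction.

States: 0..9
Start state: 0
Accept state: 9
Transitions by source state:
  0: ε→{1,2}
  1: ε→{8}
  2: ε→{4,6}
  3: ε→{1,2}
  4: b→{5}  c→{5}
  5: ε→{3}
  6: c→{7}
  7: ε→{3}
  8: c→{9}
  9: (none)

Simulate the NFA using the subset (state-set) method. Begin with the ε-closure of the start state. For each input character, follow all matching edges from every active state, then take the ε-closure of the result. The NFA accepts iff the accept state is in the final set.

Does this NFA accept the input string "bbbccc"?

Answer: ACCEPT

Derivation:
initial (ε-close {0}): {0,1,2,4,6,8}
'b' @ 1: {1,2,3,4,5,6,8}
'b' @ 2: {1,2,3,4,5,6,8}
'b' @ 3: {1,2,3,4,5,6,8}
'c' @ 4: {1,2,3,4,5,6,7,8,9}  (accept∈set)
'c' @ 5: {1,2,3,4,5,6,7,8,9}  (accept∈set)
'c' @ 6: {1,2,3,4,5,6,7,8,9}  (accept∈set)
final: {1,2,3,4,5,6,7,8,9}; accept 9 in set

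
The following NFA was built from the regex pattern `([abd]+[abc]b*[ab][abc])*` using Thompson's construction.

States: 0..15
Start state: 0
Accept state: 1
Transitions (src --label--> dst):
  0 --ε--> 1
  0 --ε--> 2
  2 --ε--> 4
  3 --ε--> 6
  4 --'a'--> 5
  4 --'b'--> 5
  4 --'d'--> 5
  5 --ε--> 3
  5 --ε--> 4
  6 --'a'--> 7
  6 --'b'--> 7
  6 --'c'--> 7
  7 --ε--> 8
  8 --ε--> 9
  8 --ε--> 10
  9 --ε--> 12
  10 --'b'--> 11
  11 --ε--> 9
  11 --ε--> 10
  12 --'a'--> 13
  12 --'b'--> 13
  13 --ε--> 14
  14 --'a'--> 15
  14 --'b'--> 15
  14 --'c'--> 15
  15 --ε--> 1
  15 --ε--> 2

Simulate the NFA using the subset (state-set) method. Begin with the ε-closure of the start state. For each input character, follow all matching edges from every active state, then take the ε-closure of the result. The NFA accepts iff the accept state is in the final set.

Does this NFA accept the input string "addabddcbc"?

Answer: ACCEPT

Trace:
start: ε-closure({0}) = {0,1,2,4}
'a' @ 1: {3,4,5,6}
'd' @ 2: {3,4,5,6}
'd' @ 3: {3,4,5,6}
'a' @ 4: {3,4,5,6,7,8,9,10,12}
'b' @ 5: {3,4,5,6,7,8,9,10,11,12,13,14}
'd' @ 6: {3,4,5,6}
'd' @ 7: {3,4,5,6}
'c' @ 8: {7,8,9,10,12}
'b' @ 9: {9,10,11,12,13,14}
'c' @ 10: {1,2,4,15}  [accepting]
end set {1,2,4,15} — state 1 in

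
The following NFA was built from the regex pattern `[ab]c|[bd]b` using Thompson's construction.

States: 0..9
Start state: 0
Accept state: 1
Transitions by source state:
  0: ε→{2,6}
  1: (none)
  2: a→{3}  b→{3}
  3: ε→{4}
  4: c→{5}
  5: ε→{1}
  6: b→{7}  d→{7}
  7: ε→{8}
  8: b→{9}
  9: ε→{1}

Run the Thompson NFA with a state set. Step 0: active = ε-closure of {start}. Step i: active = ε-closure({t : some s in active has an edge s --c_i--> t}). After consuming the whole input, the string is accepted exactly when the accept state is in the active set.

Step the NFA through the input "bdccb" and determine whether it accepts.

Answer: REJECT

Steps:
S₀ = ε-closure({0}) = {0,2,6}
'b' @ 1: {3,4,7,8}
'd' @ 2: {}  — dead — no transitions
rest 'ccb' ignored (set empty)
final: {}; accept 1 not in set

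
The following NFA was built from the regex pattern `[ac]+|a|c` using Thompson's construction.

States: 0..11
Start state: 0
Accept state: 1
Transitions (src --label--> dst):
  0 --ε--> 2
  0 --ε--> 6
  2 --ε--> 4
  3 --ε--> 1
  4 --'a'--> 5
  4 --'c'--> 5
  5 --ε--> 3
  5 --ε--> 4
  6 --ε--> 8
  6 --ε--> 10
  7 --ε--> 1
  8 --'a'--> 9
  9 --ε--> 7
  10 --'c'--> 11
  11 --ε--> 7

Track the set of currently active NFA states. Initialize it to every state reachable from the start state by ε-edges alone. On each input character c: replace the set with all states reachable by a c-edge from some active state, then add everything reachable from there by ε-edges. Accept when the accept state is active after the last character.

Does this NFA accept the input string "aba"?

start: ε-closure({0}) = {0,2,4,6,8,10}
'a' @ 1: {1,3,4,5,7,9}  ✓accept
'b' @ 2: {}  — dead — no transitions
rest 'a' ignored (set empty)
end set {} — state 1 not in

Answer: REJECT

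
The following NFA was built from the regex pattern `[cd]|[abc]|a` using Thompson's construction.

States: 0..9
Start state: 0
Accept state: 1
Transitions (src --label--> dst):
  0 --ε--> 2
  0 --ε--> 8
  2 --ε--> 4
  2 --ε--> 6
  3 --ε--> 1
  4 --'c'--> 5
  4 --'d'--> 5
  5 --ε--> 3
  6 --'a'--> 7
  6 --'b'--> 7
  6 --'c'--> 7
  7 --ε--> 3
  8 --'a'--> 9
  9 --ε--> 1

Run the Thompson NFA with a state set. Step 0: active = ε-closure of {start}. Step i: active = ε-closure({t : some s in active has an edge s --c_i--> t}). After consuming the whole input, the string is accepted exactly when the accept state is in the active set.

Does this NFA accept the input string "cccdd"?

initial (ε-close {0}): {0,2,4,6,8}
'c' @ 1: {1,3,5,7}  ✓accept
'c' @ 2: {}  — state set empty
rest 'cdd' ignored (set empty)
after full input: {}  (accept=1 not in)

Answer: REJECT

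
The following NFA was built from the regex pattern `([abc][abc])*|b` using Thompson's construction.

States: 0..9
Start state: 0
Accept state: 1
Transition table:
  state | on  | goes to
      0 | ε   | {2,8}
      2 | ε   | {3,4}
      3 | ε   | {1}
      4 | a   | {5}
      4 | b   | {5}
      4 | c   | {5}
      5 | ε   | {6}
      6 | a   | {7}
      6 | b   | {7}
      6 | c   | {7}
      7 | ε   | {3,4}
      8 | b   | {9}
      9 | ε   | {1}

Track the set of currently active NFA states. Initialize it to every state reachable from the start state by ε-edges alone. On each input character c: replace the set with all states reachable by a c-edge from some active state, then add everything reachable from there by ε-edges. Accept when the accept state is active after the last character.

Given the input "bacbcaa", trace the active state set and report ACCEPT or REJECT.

initial (ε-close {0}): {0,1,2,3,4,8}
'b' @ 1: {1,5,6,9}  [accepting]
'a' @ 2: {1,3,4,7}  [accepting]
'c' @ 3: {5,6}
'b' @ 4: {1,3,4,7}  [accepting]
'c' @ 5: {5,6}
'a' @ 6: {1,3,4,7}  [accepting]
'a' @ 7: {5,6}
end set {5,6} — state 1 not in

Answer: REJECT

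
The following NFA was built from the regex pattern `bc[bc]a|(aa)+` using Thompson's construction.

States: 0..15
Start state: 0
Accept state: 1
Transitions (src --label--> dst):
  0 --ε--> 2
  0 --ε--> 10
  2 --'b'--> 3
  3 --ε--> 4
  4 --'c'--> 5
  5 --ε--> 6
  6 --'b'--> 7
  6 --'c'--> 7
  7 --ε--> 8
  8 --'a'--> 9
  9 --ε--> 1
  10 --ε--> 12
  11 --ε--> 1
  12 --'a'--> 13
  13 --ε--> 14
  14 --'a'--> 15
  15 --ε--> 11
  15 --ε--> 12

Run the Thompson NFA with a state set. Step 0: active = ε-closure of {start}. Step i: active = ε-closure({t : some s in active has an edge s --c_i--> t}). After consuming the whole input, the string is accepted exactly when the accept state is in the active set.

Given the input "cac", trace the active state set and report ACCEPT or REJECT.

Answer: REJECT

Trace:
start: ε-closure({0}) = {0,2,10,12}
'c' @ 1: {}  — no active states
rest 'ac' ignored (set empty)
end set {} — state 1 not in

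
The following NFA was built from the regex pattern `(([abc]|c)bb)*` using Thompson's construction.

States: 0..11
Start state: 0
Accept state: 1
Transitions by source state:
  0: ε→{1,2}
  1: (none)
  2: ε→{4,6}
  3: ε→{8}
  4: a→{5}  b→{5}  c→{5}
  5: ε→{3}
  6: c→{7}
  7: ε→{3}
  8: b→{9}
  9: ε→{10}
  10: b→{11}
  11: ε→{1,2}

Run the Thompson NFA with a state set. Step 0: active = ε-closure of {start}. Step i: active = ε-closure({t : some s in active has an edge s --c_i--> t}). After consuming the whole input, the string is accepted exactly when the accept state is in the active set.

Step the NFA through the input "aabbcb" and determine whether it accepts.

Answer: REJECT

Steps:
initial (ε-close {0}): {0,1,2,4,6}
'a' @ 1: {3,5,8}
'a' @ 2: {}  — state set empty
rest 'bbcb' ignored (set empty)
after full input: {}  (accept=1 not in)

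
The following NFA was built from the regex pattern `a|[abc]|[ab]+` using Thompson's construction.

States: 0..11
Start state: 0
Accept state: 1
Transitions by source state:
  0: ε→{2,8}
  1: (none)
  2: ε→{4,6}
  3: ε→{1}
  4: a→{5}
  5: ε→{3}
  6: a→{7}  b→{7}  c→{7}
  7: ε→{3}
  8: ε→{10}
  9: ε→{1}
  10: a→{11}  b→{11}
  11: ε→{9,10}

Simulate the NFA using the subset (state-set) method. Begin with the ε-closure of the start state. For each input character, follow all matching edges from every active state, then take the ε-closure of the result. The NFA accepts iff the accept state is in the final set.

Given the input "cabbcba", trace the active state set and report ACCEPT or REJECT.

Answer: REJECT

Trace:
S₀ = ε-closure({0}) = {0,2,4,6,8,10}
'c' @ 1: {1,3,7}  [accepting]
'a' @ 2: {}  — state set empty
rest 'bbcba' ignored (set empty)
after full input: {}  (accept=1 not in)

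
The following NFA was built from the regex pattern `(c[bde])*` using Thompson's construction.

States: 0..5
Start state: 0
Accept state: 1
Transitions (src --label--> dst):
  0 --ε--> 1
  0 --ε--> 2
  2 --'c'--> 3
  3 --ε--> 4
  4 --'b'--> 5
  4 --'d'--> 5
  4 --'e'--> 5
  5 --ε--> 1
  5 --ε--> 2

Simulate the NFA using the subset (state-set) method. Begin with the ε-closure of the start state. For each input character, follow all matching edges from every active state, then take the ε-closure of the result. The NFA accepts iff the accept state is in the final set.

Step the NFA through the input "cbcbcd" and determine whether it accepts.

Answer: ACCEPT

Trace:
initial (ε-close {0}): {0,1,2}
'c' @ 1: {3,4}
'b' @ 2: {1,2,5}  ✓accept
'c' @ 3: {3,4}
'b' @ 4: {1,2,5}  ✓accept
'c' @ 5: {3,4}
'd' @ 6: {1,2,5}  ✓accept
after full input: {1,2,5}  (accept=1 in)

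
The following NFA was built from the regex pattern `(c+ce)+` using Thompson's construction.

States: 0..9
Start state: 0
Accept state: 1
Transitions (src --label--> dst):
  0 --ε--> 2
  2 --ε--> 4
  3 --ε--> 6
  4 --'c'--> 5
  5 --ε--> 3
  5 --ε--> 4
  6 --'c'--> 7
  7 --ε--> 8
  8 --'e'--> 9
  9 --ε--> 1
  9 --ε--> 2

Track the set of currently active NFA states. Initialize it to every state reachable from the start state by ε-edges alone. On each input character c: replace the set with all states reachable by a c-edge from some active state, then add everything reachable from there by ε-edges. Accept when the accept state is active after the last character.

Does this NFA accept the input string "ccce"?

Answer: ACCEPT

Steps:
S₀ = ε-closure({0}) = {0,2,4}
'c' @ 1: {3,4,5,6}
'c' @ 2: {3,4,5,6,7,8}
'c' @ 3: {3,4,5,6,7,8}
'e' @ 4: {1,2,4,9}  ✓accept
end set {1,2,4,9} — state 1 in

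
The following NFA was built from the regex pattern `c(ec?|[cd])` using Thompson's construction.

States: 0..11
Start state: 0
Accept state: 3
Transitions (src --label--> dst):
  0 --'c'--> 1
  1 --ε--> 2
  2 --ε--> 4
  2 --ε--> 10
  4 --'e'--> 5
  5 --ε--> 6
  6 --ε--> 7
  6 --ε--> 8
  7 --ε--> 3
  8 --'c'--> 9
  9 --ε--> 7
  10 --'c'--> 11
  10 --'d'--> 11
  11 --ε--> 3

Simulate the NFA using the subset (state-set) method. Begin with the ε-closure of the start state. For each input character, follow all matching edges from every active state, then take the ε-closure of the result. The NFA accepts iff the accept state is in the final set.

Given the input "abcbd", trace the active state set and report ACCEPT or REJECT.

Answer: REJECT

Steps:
initial (ε-close {0}): {0}
'a' @ 1: {}  — dead — no transitions
rest 'bcbd' ignored (set empty)
after full input: {}  (accept=3 not in)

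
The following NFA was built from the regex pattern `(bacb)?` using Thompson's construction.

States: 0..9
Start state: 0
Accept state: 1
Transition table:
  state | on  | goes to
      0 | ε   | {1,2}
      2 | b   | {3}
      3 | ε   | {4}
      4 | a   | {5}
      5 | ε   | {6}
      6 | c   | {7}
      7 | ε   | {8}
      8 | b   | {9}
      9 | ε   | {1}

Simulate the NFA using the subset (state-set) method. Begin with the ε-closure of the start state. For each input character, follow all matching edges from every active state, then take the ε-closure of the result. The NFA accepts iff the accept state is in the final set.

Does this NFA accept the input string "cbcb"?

S₀ = ε-closure({0}) = {0,1,2}
'c' @ 1: {}  — no active states
rest 'bcb' ignored (set empty)
end set {} — state 1 not in

Answer: REJECT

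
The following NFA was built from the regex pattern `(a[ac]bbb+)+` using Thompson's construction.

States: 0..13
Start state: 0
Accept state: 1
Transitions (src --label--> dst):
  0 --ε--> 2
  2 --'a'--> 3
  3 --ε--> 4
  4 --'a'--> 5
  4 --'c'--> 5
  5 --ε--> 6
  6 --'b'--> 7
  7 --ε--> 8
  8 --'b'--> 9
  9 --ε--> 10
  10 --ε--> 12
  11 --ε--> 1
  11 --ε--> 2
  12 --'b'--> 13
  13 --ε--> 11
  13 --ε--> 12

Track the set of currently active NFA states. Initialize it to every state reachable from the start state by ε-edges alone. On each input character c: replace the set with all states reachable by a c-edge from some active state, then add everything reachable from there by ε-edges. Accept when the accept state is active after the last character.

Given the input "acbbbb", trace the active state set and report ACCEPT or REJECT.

S₀ = ε-closure({0}) = {0,2}
'a' @ 1: {3,4}
'c' @ 2: {5,6}
'b' @ 3: {7,8}
'b' @ 4: {9,10,12}
'b' @ 5: {1,2,11,12,13}  (accept∈set)
'b' @ 6: {1,2,11,12,13}  (accept∈set)
after full input: {1,2,11,12,13}  (accept=1 in)

Answer: ACCEPT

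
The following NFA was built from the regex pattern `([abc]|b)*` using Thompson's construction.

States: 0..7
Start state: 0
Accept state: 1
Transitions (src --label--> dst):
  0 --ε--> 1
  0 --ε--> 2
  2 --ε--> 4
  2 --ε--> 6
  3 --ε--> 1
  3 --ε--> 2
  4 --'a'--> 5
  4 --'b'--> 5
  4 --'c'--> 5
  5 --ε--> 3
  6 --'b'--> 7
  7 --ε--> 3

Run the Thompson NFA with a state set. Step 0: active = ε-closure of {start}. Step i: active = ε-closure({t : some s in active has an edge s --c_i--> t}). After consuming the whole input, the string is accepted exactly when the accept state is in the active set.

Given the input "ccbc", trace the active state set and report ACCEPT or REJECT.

initial (ε-close {0}): {0,1,2,4,6}
'c' @ 1: {1,2,3,4,5,6}  (accept∈set)
'c' @ 2: {1,2,3,4,5,6}  (accept∈set)
'b' @ 3: {1,2,3,4,5,6,7}  (accept∈set)
'c' @ 4: {1,2,3,4,5,6}  (accept∈set)
after full input: {1,2,3,4,5,6}  (accept=1 in)

Answer: ACCEPT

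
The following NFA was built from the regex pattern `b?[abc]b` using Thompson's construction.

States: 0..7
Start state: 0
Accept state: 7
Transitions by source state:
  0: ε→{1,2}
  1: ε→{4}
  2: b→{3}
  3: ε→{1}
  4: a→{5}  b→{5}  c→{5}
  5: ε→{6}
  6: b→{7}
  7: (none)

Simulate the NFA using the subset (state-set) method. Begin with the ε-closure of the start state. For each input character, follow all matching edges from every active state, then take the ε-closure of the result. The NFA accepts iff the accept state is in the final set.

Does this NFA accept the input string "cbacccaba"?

Answer: REJECT

Trace:
start: ε-closure({0}) = {0,1,2,4}
'c' @ 1: {5,6}
'b' @ 2: {7}  ✓accept
'a' @ 3: {}  — no active states
rest 'cccaba' ignored (set empty)
end set {} — state 7 not in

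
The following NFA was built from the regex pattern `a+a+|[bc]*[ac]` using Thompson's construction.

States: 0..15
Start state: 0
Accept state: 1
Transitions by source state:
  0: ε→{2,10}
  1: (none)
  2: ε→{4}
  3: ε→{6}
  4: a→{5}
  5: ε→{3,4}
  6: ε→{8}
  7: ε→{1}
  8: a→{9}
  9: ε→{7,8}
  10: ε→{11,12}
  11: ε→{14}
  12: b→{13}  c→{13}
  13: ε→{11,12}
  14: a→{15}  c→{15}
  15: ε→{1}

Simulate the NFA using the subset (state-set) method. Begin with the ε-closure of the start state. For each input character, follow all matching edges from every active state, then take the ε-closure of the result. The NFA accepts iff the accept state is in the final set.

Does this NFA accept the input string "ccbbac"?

Answer: REJECT

Derivation:
start: ε-closure({0}) = {0,2,4,10,11,12,14}
'c' @ 1: {1,11,12,13,14,15}  [accepting]
'c' @ 2: {1,11,12,13,14,15}  [accepting]
'b' @ 3: {11,12,13,14}
'b' @ 4: {11,12,13,14}
'a' @ 5: {1,15}  [accepting]
'c' @ 6: {}  — state set empty
final: {}; accept 1 not in set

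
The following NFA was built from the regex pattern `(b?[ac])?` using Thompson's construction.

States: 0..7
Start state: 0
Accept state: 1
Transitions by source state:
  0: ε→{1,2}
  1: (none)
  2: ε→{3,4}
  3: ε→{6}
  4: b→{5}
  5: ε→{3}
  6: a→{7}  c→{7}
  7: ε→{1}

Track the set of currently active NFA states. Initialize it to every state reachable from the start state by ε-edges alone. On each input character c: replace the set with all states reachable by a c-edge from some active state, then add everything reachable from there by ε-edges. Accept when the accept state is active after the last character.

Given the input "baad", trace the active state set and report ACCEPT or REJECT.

Answer: REJECT

Trace:
start: ε-closure({0}) = {0,1,2,3,4,6}
'b' @ 1: {3,5,6}
'a' @ 2: {1,7}  [accepting]
'a' @ 3: {}  — state set empty
rest 'd' ignored (set empty)
final: {}; accept 1 not in set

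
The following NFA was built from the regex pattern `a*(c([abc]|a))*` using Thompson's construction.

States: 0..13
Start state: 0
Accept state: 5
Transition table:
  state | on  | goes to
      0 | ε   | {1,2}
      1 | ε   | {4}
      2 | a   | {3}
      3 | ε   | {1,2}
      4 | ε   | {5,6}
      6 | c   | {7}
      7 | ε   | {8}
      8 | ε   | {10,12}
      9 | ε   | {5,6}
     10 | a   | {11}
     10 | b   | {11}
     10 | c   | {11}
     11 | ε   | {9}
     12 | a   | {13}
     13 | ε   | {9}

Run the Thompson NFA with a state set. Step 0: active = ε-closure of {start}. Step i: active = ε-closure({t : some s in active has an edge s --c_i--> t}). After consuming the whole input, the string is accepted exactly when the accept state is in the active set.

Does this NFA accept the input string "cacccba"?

S₀ = ε-closure({0}) = {0,1,2,4,5,6}
'c' @ 1: {7,8,10,12}
'a' @ 2: {5,6,9,11,13}  ✓accept
'c' @ 3: {7,8,10,12}
'c' @ 4: {5,6,9,11}  ✓accept
'c' @ 5: {7,8,10,12}
'b' @ 6: {5,6,9,11}  ✓accept
'a' @ 7: {}  — dead — no transitions
after full input: {}  (accept=5 not in)

Answer: REJECT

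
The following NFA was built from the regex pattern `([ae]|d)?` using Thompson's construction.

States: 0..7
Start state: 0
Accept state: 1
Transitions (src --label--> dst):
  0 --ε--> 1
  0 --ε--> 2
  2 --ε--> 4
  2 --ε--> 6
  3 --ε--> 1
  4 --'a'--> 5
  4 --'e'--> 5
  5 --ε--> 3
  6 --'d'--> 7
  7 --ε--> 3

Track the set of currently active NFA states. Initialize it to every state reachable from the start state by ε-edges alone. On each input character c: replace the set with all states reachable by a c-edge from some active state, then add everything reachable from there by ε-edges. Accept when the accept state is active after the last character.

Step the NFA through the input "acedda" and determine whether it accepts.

Answer: REJECT

Trace:
S₀ = ε-closure({0}) = {0,1,2,4,6}
'a' @ 1: {1,3,5}  (accept∈set)
'c' @ 2: {}  — dead — no transitions
rest 'edda' ignored (set empty)
final: {}; accept 1 not in set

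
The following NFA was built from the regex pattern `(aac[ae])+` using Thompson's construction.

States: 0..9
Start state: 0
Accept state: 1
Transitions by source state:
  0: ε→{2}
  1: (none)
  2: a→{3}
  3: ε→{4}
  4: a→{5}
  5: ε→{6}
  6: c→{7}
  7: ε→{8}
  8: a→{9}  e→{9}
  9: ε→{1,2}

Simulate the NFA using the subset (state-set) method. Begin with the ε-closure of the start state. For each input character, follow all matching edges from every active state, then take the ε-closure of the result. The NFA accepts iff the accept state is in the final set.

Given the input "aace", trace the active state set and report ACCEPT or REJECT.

initial (ε-close {0}): {0,2}
'a' @ 1: {3,4}
'a' @ 2: {5,6}
'c' @ 3: {7,8}
'e' @ 4: {1,2,9}  (accept∈set)
after full input: {1,2,9}  (accept=1 in)

Answer: ACCEPT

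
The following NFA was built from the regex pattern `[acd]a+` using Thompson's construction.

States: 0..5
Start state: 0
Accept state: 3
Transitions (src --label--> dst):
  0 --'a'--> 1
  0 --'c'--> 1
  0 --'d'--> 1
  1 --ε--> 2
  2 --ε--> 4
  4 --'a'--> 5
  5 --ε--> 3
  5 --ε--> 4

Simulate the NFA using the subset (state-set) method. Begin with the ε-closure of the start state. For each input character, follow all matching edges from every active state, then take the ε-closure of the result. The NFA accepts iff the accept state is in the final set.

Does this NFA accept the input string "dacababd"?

S₀ = ε-closure({0}) = {0}
'd' @ 1: {1,2,4}
'a' @ 2: {3,4,5}  ✓accept
'c' @ 3: {}  — state set empty
rest 'ababd' ignored (set empty)
final: {}; accept 3 not in set

Answer: REJECT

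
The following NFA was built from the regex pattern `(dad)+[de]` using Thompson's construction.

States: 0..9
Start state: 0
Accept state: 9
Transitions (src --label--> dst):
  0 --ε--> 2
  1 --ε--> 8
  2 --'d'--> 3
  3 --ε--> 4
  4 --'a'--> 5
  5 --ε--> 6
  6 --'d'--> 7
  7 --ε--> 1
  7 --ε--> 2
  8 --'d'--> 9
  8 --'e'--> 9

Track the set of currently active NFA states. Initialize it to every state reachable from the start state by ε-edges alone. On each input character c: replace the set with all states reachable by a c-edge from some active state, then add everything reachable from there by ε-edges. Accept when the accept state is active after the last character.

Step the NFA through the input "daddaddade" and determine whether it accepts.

start: ε-closure({0}) = {0,2}
'd' @ 1: {3,4}
'a' @ 2: {5,6}
'd' @ 3: {1,2,7,8}
'd' @ 4: {3,4,9}  (accept∈set)
'a' @ 5: {5,6}
'd' @ 6: {1,2,7,8}
'd' @ 7: {3,4,9}  (accept∈set)
'a' @ 8: {5,6}
'd' @ 9: {1,2,7,8}
'e' @ 10: {9}  (accept∈set)
final: {9}; accept 9 in set

Answer: ACCEPT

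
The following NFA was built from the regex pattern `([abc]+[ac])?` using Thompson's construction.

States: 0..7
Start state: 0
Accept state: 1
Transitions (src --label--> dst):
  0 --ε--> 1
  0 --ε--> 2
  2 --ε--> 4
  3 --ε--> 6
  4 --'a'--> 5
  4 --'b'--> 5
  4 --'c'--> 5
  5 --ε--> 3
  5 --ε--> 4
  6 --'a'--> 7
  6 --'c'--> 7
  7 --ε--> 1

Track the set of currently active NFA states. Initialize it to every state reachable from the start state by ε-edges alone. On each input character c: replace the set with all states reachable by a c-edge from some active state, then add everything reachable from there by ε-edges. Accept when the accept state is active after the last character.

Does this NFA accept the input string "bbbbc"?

Answer: ACCEPT

Steps:
S₀ = ε-closure({0}) = {0,1,2,4}
'b' @ 1: {3,4,5,6}
'b' @ 2: {3,4,5,6}
'b' @ 3: {3,4,5,6}
'b' @ 4: {3,4,5,6}
'c' @ 5: {1,3,4,5,6,7}  [accepting]
after full input: {1,3,4,5,6,7}  (accept=1 in)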